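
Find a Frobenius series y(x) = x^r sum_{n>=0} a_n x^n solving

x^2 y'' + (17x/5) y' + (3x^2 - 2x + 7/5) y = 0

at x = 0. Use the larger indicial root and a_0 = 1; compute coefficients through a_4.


Write in Frobenius form y'' + (p(x)/x) y' + (q(x)/x^2) y = 0:
  p(x) = 17/5,  q(x) = 3x^2 - 2x + 7/5.
Indicial equation: r(r-1) + (17/5) r + (7/5) = 0 -> roots r_1 = -1, r_2 = -7/5.
Take r = r_1 = -1. Let y(x) = x^r sum_{n>=0} a_n x^n with a_0 = 1.
Substitute y = x^r sum a_n x^n and match x^{r+n}. The recurrence is
  D(n) a_n - 2 a_{n-1} + 3 a_{n-2} = 0,  where D(n) = (r+n)(r+n-1) + (17/5)(r+n) + (7/5).
  a_n = [2 a_{n-1} - 3 a_{n-2}] / D(n).
Since the indicial polynomial factors as (r - r_1)(r - r_2), D(n) = (r_1 + n - r_1)(r_1 + n - r_2) = n(n + 2/5).
Evaluating step by step (a_0 = 1):
  n = 1: D(1) = 1(1 + 2/5) = 7/5; numerator = 2(1) = 2; a_1 = (2)/(7/5) = 10/7
  n = 2: D(2) = 2(2 + 2/5) = 24/5; numerator = 2(10/7) - 3(1) = -1/7; a_2 = (-1/7)/(24/5) = -5/168
  n = 3: D(3) = 3(3 + 2/5) = 51/5; numerator = 2(-5/168) - 3(10/7) = -365/84; a_3 = (-365/84)/(51/5) = -1825/4284
  n = 4: D(4) = 4(4 + 2/5) = 88/5; numerator = 2(-1825/4284) - 3(-5/168) = -6535/8568; a_4 = (-6535/8568)/(88/5) = -32675/753984

r = -1; a_0 = 1; a_1 = 10/7; a_2 = -5/168; a_3 = -1825/4284; a_4 = -32675/753984


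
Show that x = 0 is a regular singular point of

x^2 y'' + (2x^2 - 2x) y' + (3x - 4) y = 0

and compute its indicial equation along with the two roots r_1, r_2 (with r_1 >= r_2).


Divide by x^2 to reach normal form y'' + P_1(x) y' + P_2(x) y = 0 with P_1(x) = 2 - 2/x and P_2(x) = 3/x - 4/x^2.
x = 0 is a singular point because the y'-coefficient 2 - 2/x has a pole at x = 0 and the y-coefficient 3/x - 4/x^2 has a pole at x = 0.
It is a regular singular point because x P_1(x) = p(x) = 2x - 2 and x^2 P_2(x) = q(x) = 3x - 4 are polynomials, hence analytic at x = 0.
p(0) = -2,  q(0) = -4.
Indicial equation: r(r-1) + p(0) r + q(0) = 0, i.e. r^2 + (p(0) - 1) r + q(0) = 0, i.e. r^2 - 3 r - 4 = 0.
Discriminant: (-3)^2 - 4(-4) = 25, so r = (3 ± 5)/2.
Solving: r_1 = 4, r_2 = -1.

indicial: r^2 - 3 r - 4 = 0; roots r_1 = 4, r_2 = -1


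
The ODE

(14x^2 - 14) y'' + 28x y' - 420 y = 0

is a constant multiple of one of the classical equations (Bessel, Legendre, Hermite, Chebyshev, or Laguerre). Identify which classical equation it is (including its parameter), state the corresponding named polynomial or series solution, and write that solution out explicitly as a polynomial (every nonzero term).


All three coefficients share the factor -14; dividing through by -14 gives  (1 - x^2) y'' - 2x y' + 30 y = 0.
This matches the Legendre equation (1 - x^2) y'' - 2x y' + n(n+1) y = 0 (note the -2x y' term) with n(n+1) = 30, so n = 5; the polynomial solution is P_5(x).
With y = sum_k a_k x^k, matching x^k gives (k+2)(k+1) a_{k+2} = [k(k+1) - n(n+1)] a_k = (k - 5)(k + 6) a_k. The right side vanishes at k = 5, so the series with the parity of 5 terminates at degree 5.
Standard normalization (P_n(1) = 1): leading coefficient (2n)!/(2^n (n!)^2) = 3628800/(32*14400) = 63/8, so a_5 = 63/8. Work downward with a_k = (k+1)(k+2) a_{k+2} / ((k - 5)(k + 6)):
  a_3 = (4)(5)(63/8) / ((3 - 5)(3 + 6)) = (315/2)/(-18) = -35/4
  a_1 = (2)(3)(-35/4) / ((1 - 5)(1 + 6)) = (-105/2)/(-28) = 15/8
Hence P_5(x) = 63 x^5/8 - 35 x^3/4 + 15 x/8.

P_5(x); series = 63 x^5/8 - 35 x^3/4 + 15 x/8


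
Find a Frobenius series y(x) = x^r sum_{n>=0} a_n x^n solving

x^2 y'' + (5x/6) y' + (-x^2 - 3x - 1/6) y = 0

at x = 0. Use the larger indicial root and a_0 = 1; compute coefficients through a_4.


Write in Frobenius form y'' + (p(x)/x) y' + (q(x)/x^2) y = 0:
  p(x) = 5/6,  q(x) = -x^2 - 3x - 1/6.
Indicial equation: r(r-1) + (5/6) r + (-1/6) = 0 -> roots r_1 = 1/2, r_2 = -1/3.
Take r = r_1 = 1/2. Let y(x) = x^r sum_{n>=0} a_n x^n with a_0 = 1.
Substitute y = x^r sum a_n x^n and match x^{r+n}. The recurrence is
  D(n) a_n - 3 a_{n-1} - 1 a_{n-2} = 0,  where D(n) = (r+n)(r+n-1) + (5/6)(r+n) + (-1/6).
  a_n = [3 a_{n-1} + 1 a_{n-2}] / D(n).
Since the indicial polynomial factors as (r - r_1)(r - r_2), D(n) = (r_1 + n - r_1)(r_1 + n - r_2) = n(n + 5/6).
Evaluating step by step (a_0 = 1):
  n = 1: D(1) = 1(1 + 5/6) = 11/6; numerator = 3(1) = 3; a_1 = (3)/(11/6) = 18/11
  n = 2: D(2) = 2(2 + 5/6) = 17/3; numerator = 3(18/11) + 1(1) = 65/11; a_2 = (65/11)/(17/3) = 195/187
  n = 3: D(3) = 3(3 + 5/6) = 23/2; numerator = 3(195/187) + 1(18/11) = 81/17; a_3 = (81/17)/(23/2) = 162/391
  n = 4: D(4) = 4(4 + 5/6) = 58/3; numerator = 3(162/391) + 1(195/187) = 9831/4301; a_4 = (9831/4301)/(58/3) = 1017/8602

r = 1/2; a_0 = 1; a_1 = 18/11; a_2 = 195/187; a_3 = 162/391; a_4 = 1017/8602


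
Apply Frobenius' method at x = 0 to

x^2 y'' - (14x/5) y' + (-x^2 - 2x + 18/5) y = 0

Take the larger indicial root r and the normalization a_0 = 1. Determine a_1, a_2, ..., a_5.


Write in Frobenius form y'' + (p(x)/x) y' + (q(x)/x^2) y = 0:
  p(x) = -14/5,  q(x) = -x^2 - 2x + 18/5.
Indicial equation: r(r-1) + (-14/5) r + (18/5) = 0 -> roots r_1 = 2, r_2 = 9/5.
Take r = r_1 = 2. Let y(x) = x^r sum_{n>=0} a_n x^n with a_0 = 1.
Substitute y = x^r sum a_n x^n and match x^{r+n}. The recurrence is
  D(n) a_n - 2 a_{n-1} - 1 a_{n-2} = 0,  where D(n) = (r+n)(r+n-1) + (-14/5)(r+n) + (18/5).
  a_n = [2 a_{n-1} + 1 a_{n-2}] / D(n).
Since the indicial polynomial factors as (r - r_1)(r - r_2), D(n) = (r_1 + n - r_1)(r_1 + n - r_2) = n(n + 1/5).
Evaluating step by step (a_0 = 1):
  n = 1: D(1) = 1(1 + 1/5) = 6/5; numerator = 2(1) = 2; a_1 = (2)/(6/5) = 5/3
  n = 2: D(2) = 2(2 + 1/5) = 22/5; numerator = 2(5/3) + 1(1) = 13/3; a_2 = (13/3)/(22/5) = 65/66
  n = 3: D(3) = 3(3 + 1/5) = 48/5; numerator = 2(65/66) + 1(5/3) = 40/11; a_3 = (40/11)/(48/5) = 25/66
  n = 4: D(4) = 4(4 + 1/5) = 84/5; numerator = 2(25/66) + 1(65/66) = 115/66; a_4 = (115/66)/(84/5) = 575/5544
  n = 5: D(5) = 5(5 + 1/5) = 26; numerator = 2(575/5544) + 1(25/66) = 1625/2772; a_5 = (1625/2772)/(26) = 125/5544

r = 2; a_0 = 1; a_1 = 5/3; a_2 = 65/66; a_3 = 25/66; a_4 = 575/5544; a_5 = 125/5544


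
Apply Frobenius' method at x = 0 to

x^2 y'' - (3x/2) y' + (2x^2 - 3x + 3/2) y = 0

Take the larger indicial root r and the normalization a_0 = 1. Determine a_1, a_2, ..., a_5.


Write in Frobenius form y'' + (p(x)/x) y' + (q(x)/x^2) y = 0:
  p(x) = -3/2,  q(x) = 2x^2 - 3x + 3/2.
Indicial equation: r(r-1) + (-3/2) r + (3/2) = 0 -> roots r_1 = 3/2, r_2 = 1.
Take r = r_1 = 3/2. Let y(x) = x^r sum_{n>=0} a_n x^n with a_0 = 1.
Substitute y = x^r sum a_n x^n and match x^{r+n}. The recurrence is
  D(n) a_n - 3 a_{n-1} + 2 a_{n-2} = 0,  where D(n) = (r+n)(r+n-1) + (-3/2)(r+n) + (3/2).
  a_n = [3 a_{n-1} - 2 a_{n-2}] / D(n).
Since the indicial polynomial factors as (r - r_1)(r - r_2), D(n) = (r_1 + n - r_1)(r_1 + n - r_2) = n(n + 1/2).
Evaluating step by step (a_0 = 1):
  n = 1: D(1) = 1(1 + 1/2) = 3/2; numerator = 3(1) = 3; a_1 = (3)/(3/2) = 2
  n = 2: D(2) = 2(2 + 1/2) = 5; numerator = 3(2) - 2(1) = 4; a_2 = (4)/(5) = 4/5
  n = 3: D(3) = 3(3 + 1/2) = 21/2; numerator = 3(4/5) - 2(2) = -8/5; a_3 = (-8/5)/(21/2) = -16/105
  n = 4: D(4) = 4(4 + 1/2) = 18; numerator = 3(-16/105) - 2(4/5) = -72/35; a_4 = (-72/35)/(18) = -4/35
  n = 5: D(5) = 5(5 + 1/2) = 55/2; numerator = 3(-4/35) - 2(-16/105) = -4/105; a_5 = (-4/105)/(55/2) = -8/5775

r = 3/2; a_0 = 1; a_1 = 2; a_2 = 4/5; a_3 = -16/105; a_4 = -4/35; a_5 = -8/5775


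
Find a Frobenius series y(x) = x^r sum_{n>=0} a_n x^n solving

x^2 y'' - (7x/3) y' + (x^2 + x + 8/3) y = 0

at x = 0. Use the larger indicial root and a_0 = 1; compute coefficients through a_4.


Write in Frobenius form y'' + (p(x)/x) y' + (q(x)/x^2) y = 0:
  p(x) = -7/3,  q(x) = x^2 + x + 8/3.
Indicial equation: r(r-1) + (-7/3) r + (8/3) = 0 -> roots r_1 = 2, r_2 = 4/3.
Take r = r_1 = 2. Let y(x) = x^r sum_{n>=0} a_n x^n with a_0 = 1.
Substitute y = x^r sum a_n x^n and match x^{r+n}. The recurrence is
  D(n) a_n + 1 a_{n-1} + 1 a_{n-2} = 0,  where D(n) = (r+n)(r+n-1) + (-7/3)(r+n) + (8/3).
  a_n = [-1 a_{n-1} - 1 a_{n-2}] / D(n).
Since the indicial polynomial factors as (r - r_1)(r - r_2), D(n) = (r_1 + n - r_1)(r_1 + n - r_2) = n(n + 2/3).
Evaluating step by step (a_0 = 1):
  n = 1: D(1) = 1(1 + 2/3) = 5/3; numerator = -1(1) = -1; a_1 = (-1)/(5/3) = -3/5
  n = 2: D(2) = 2(2 + 2/3) = 16/3; numerator = -1(-3/5) - 1(1) = -2/5; a_2 = (-2/5)/(16/3) = -3/40
  n = 3: D(3) = 3(3 + 2/3) = 11; numerator = -1(-3/40) - 1(-3/5) = 27/40; a_3 = (27/40)/(11) = 27/440
  n = 4: D(4) = 4(4 + 2/3) = 56/3; numerator = -1(27/440) - 1(-3/40) = 3/220; a_4 = (3/220)/(56/3) = 9/12320

r = 2; a_0 = 1; a_1 = -3/5; a_2 = -3/40; a_3 = 27/440; a_4 = 9/12320


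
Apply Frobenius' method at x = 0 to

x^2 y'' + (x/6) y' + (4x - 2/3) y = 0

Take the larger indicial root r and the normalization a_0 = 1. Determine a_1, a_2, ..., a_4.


Write in Frobenius form y'' + (p(x)/x) y' + (q(x)/x^2) y = 0:
  p(x) = 1/6,  q(x) = 4x - 2/3.
Indicial equation: r(r-1) + (1/6) r + (-2/3) = 0 -> roots r_1 = 4/3, r_2 = -1/2.
Take r = r_1 = 4/3. Let y(x) = x^r sum_{n>=0} a_n x^n with a_0 = 1.
Substitute y = x^r sum a_n x^n and match x^{r+n}. The recurrence is
  D(n) a_n + 4 a_{n-1} = 0,  where D(n) = (r+n)(r+n-1) + (1/6)(r+n) + (-2/3).
  a_n = -4 / D(n) * a_{n-1}.
Since the indicial polynomial factors as (r - r_1)(r - r_2), D(n) = (r_1 + n - r_1)(r_1 + n - r_2) = n(n + 11/6).
Evaluating step by step (a_0 = 1):
  n = 1: D(1) = 1(1 + 11/6) = 17/6; numerator = -4(1) = -4; a_1 = (-4)/(17/6) = -24/17
  n = 2: D(2) = 2(2 + 11/6) = 23/3; numerator = -4(-24/17) = 96/17; a_2 = (96/17)/(23/3) = 288/391
  n = 3: D(3) = 3(3 + 11/6) = 29/2; numerator = -4(288/391) = -1152/391; a_3 = (-1152/391)/(29/2) = -2304/11339
  n = 4: D(4) = 4(4 + 11/6) = 70/3; numerator = -4(-2304/11339) = 9216/11339; a_4 = (9216/11339)/(70/3) = 13824/396865

r = 4/3; a_0 = 1; a_1 = -24/17; a_2 = 288/391; a_3 = -2304/11339; a_4 = 13824/396865


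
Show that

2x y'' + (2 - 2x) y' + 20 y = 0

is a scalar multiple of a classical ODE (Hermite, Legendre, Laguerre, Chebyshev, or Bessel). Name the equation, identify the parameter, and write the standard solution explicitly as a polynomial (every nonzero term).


All three coefficients share the factor 2; dividing through by 2 gives  x y'' + (1 - x) y' + 10 y = 0.
This matches the Laguerre equation x y'' + (1 - x) y' + n y = 0 with n = 10; the polynomial solution is L_10(x).
With y = sum_k a_k x^k, matching x^k gives (k+1)k a_{k+1} + (k+1) a_{k+1} - k a_k + n a_k = 0, i.e. (k+1)^2 a_{k+1} = (k - n) a_k = (k - 10) a_k. The right side vanishes at k = 10, so the series terminates at degree 10.
Standard normalization L_n(0) = 1 gives a_0 = 1. Work upward with a_{k+1} = (k - 10) a_k / (k+1)^2:
  a_1 = (0 - 10)(1) / 1^2 = -10/1 = -10
  a_2 = (1 - 10)(-10) / 2^2 = 90/4 = 45/2
  a_3 = (2 - 10)(45/2) / 3^2 = -180/9 = -20
  a_4 = (3 - 10)(-20) / 4^2 = 140/16 = 35/4
  a_5 = (4 - 10)(35/4) / 5^2 = (-105/2)/25 = -21/10
  a_6 = (5 - 10)(-21/10) / 6^2 = (21/2)/36 = 7/24
  a_7 = (6 - 10)(7/24) / 7^2 = (-7/6)/49 = -1/42
  a_8 = (7 - 10)(-1/42) / 8^2 = (1/14)/64 = 1/896
  a_9 = (8 - 10)(1/896) / 9^2 = (-1/448)/81 = -1/36288
  a_10 = (9 - 10)(-1/36288) / 10^2 = (1/36288)/100 = 1/3628800
Hence L_10(x) = x^10/3628800 - x^9/36288 + x^8/896 - x^7/42 + 7 x^6/24 - 21 x^5/10 + 35 x^4/4 - 20 x^3 + 45 x^2/2 - 10 x + 1.

L_10(x); series = x^10/3628800 - x^9/36288 + x^8/896 - x^7/42 + 7 x^6/24 - 21 x^5/10 + 35 x^4/4 - 20 x^3 + 45 x^2/2 - 10 x + 1


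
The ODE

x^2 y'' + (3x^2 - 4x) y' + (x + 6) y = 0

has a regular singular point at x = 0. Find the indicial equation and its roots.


Divide by x^2 to reach normal form y'' + P_1(x) y' + P_2(x) y = 0 with P_1(x) = 3 - 4/x and P_2(x) = 1/x + 6/x^2.
x = 0 is a singular point because the y'-coefficient 3 - 4/x has a pole at x = 0 and the y-coefficient 1/x + 6/x^2 has a pole at x = 0.
It is a regular singular point because x P_1(x) = p(x) = 3x - 4 and x^2 P_2(x) = q(x) = x + 6 are polynomials, hence analytic at x = 0.
p(0) = -4,  q(0) = 6.
Indicial equation: r(r-1) + p(0) r + q(0) = 0, i.e. r^2 + (p(0) - 1) r + q(0) = 0, i.e. r^2 - 5 r + 6 = 0.
Discriminant: (-5)^2 - 4(6) = 1, so r = (5 ± 1)/2.
Solving: r_1 = 3, r_2 = 2.

indicial: r^2 - 5 r + 6 = 0; roots r_1 = 3, r_2 = 2


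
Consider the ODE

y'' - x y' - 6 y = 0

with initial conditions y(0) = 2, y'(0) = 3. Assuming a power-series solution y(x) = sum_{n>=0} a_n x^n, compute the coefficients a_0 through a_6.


Ansatz: y(x) = sum_{n>=0} a_n x^n, so y'(x) = sum_{n>=1} n a_n x^(n-1) and y''(x) = sum_{n>=2} n(n-1) a_n x^(n-2).
Substitute into P(x) y'' + Q(x) y' + R(x) y = 0 with P(x) = 1, Q(x) = -x, R(x) = -6, and match powers of x.
Initial conditions: a_0 = 2, a_1 = 3.
Setting the coefficient of each power of x to zero and solving order by order (substituting the coefficients already found):
  x^0: 2 a_2 - 6 a_0 = 0  ->  2 a_2 = 6 a_0 = 12  ->  a_2 = 6
  x^1: 6 a_3 - 7 a_1 = 0  ->  6 a_3 = 7 a_1 = 21  ->  a_3 = 7/2
  x^2: 12 a_4 - 8 a_2 = 0  ->  12 a_4 = 8 a_2 = 48  ->  a_4 = 4
  x^3: 20 a_5 - 9 a_3 = 0  ->  20 a_5 = 9 a_3 = 63/2  ->  a_5 = 63/40
  x^4: 30 a_6 - 10 a_4 = 0  ->  30 a_6 = 10 a_4 = 40  ->  a_6 = 4/3
Truncated series: y(x) = 2 + 3 x + 6 x^2 + (7/2) x^3 + 4 x^4 + (63/40) x^5 + (4/3) x^6 + O(x^7).

a_0 = 2; a_1 = 3; a_2 = 6; a_3 = 7/2; a_4 = 4; a_5 = 63/40; a_6 = 4/3


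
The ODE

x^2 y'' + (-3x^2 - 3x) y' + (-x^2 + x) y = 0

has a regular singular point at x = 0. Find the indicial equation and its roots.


Divide by x^2 to reach normal form y'' + P_1(x) y' + P_2(x) y = 0 with P_1(x) = -3 - 3/x and P_2(x) = -1 + 1/x.
x = 0 is a singular point because the y'-coefficient -3 - 3/x has a pole at x = 0 and the y-coefficient -1 + 1/x has a pole at x = 0.
It is a regular singular point because x P_1(x) = p(x) = -3x - 3 and x^2 P_2(x) = q(x) = -x^2 + x are polynomials, hence analytic at x = 0.
p(0) = -3,  q(0) = 0.
Indicial equation: r(r-1) + p(0) r + q(0) = 0, i.e. r^2 + (p(0) - 1) r + q(0) = 0, i.e. r^2 - 4 r = 0.
Discriminant: (-4)^2 - 4(0) = 16, so r = (4 ± 4)/2.
Solving: r_1 = 4, r_2 = 0.

indicial: r^2 - 4 r = 0; roots r_1 = 4, r_2 = 0


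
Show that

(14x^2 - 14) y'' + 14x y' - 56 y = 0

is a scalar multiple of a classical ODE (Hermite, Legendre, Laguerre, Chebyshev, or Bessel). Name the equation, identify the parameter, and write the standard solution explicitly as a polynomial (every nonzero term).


All three coefficients share the factor -14; dividing through by -14 gives  (1 - x^2) y'' - x y' + 4 y = 0.
This matches the Chebyshev equation (1 - x^2) y'' - x y' + n^2 y = 0 (note the -x y' term, not -2x y') with n^2 = 4, so n = 2; the polynomial solution is T_2(x).
With y = sum_k a_k x^k, matching x^k gives (k+2)(k+1) a_{k+2} = (k^2 - n^2) a_k = (k - 2)(k + 2) a_k. The right side vanishes at k = 2, so the series with the parity of 2 terminates at degree 2.
Standard normalization: leading coefficient of T_n is 2^(n-1), so a_2 = 2^1 = 2. Work downward with a_k = (k+1)(k+2) a_{k+2} / ((k - 2)(k + 2)):
  a_0 = (1)(2)(2) / ((0 - 2)(0 + 2)) = 4/(-4) = -1
Hence T_2(x) = 2 x^2 - 1.

T_2(x); series = 2 x^2 - 1


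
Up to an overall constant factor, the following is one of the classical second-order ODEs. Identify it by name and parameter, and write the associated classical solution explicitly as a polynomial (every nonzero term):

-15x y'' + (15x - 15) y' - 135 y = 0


All three coefficients share the factor -15; dividing through by -15 gives  x y'' + (1 - x) y' + 9 y = 0.
This matches the Laguerre equation x y'' + (1 - x) y' + n y = 0 with n = 9; the polynomial solution is L_9(x).
With y = sum_k a_k x^k, matching x^k gives (k+1)k a_{k+1} + (k+1) a_{k+1} - k a_k + n a_k = 0, i.e. (k+1)^2 a_{k+1} = (k - n) a_k = (k - 9) a_k. The right side vanishes at k = 9, so the series terminates at degree 9.
Standard normalization L_n(0) = 1 gives a_0 = 1. Work upward with a_{k+1} = (k - 9) a_k / (k+1)^2:
  a_1 = (0 - 9)(1) / 1^2 = -9/1 = -9
  a_2 = (1 - 9)(-9) / 2^2 = 72/4 = 18
  a_3 = (2 - 9)(18) / 3^2 = -126/9 = -14
  a_4 = (3 - 9)(-14) / 4^2 = 84/16 = 21/4
  a_5 = (4 - 9)(21/4) / 5^2 = (-105/4)/25 = -21/20
  a_6 = (5 - 9)(-21/20) / 6^2 = (21/5)/36 = 7/60
  a_7 = (6 - 9)(7/60) / 7^2 = (-7/20)/49 = -1/140
  a_8 = (7 - 9)(-1/140) / 8^2 = (1/70)/64 = 1/4480
  a_9 = (8 - 9)(1/4480) / 9^2 = (-1/4480)/81 = -1/362880
Hence L_9(x) = -x^9/362880 + x^8/4480 - x^7/140 + 7 x^6/60 - 21 x^5/20 + 21 x^4/4 - 14 x^3 + 18 x^2 - 9 x + 1.

L_9(x); series = -x^9/362880 + x^8/4480 - x^7/140 + 7 x^6/60 - 21 x^5/20 + 21 x^4/4 - 14 x^3 + 18 x^2 - 9 x + 1


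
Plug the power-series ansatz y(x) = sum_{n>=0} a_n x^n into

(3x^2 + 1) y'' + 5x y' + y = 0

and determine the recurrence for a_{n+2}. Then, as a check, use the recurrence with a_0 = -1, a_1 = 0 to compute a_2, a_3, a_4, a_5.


Substitute y = sum_n a_n x^n.
(1 + 3 x^2) y'' contributes (n+2)(n+1) a_{n+2} + 3 n(n-1) a_n at x^n.
5 x y'(x) contributes 5 n a_n at x^n.
y(x) contributes 1 a_n at x^n.
Matching x^n: (n+2)(n+1) a_{n+2} + (3 n(n-1) + 5 n + 1) a_n = 0.
Thus a_{n+2} = (-3 n(n-1) - 5 n - 1) / ((n+1)(n+2)) * a_n.

Check with a_0 = -1, a_1 = 0 (apply the recurrence for n = 0, 1, 2, 3): a_0 = -1, a_1 = 0, a_2 = 1/2, a_3 = 0, a_4 = -17/24, a_5 = 0.

a_(n+2) = (-3 n(n-1) - 5 n - 1) / ((n+1)(n+2)) * a_n; check: a_0 = -1, a_1 = 0, a_2 = 1/2, a_3 = 0, a_4 = -17/24, a_5 = 0


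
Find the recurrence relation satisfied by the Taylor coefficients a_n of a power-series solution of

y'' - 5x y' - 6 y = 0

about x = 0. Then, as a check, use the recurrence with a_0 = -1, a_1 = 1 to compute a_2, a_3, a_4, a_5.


Substitute y = sum_n a_n x^n.
y''(x) has coefficient (n+2)(n+1) a_{n+2} at x^n;
-5 x y'(x) has coefficient -5 n a_n at x^n (shift);
-6 y(x) has coefficient -6 a_n at x^n.
Matching x^n: (n+2)(n+1) a_{n+2} + (-5n - 6) a_n = 0.
Thus a_{n+2} = (5n + 6) / ((n+1)(n+2)) * a_n.

Check with a_0 = -1, a_1 = 1 (apply the recurrence for n = 0, 1, 2, 3): a_0 = -1, a_1 = 1, a_2 = -3, a_3 = 11/6, a_4 = -4, a_5 = 77/40.

a_(n+2) = (5n + 6) / ((n+1)(n+2)) * a_n; check: a_0 = -1, a_1 = 1, a_2 = -3, a_3 = 11/6, a_4 = -4, a_5 = 77/40


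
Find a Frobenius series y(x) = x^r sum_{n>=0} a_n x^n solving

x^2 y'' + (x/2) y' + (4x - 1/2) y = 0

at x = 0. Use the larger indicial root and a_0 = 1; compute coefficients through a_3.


Write in Frobenius form y'' + (p(x)/x) y' + (q(x)/x^2) y = 0:
  p(x) = 1/2,  q(x) = 4x - 1/2.
Indicial equation: r(r-1) + (1/2) r + (-1/2) = 0 -> roots r_1 = 1, r_2 = -1/2.
Take r = r_1 = 1. Let y(x) = x^r sum_{n>=0} a_n x^n with a_0 = 1.
Substitute y = x^r sum a_n x^n and match x^{r+n}. The recurrence is
  D(n) a_n + 4 a_{n-1} = 0,  where D(n) = (r+n)(r+n-1) + (1/2)(r+n) + (-1/2).
  a_n = -4 / D(n) * a_{n-1}.
Since the indicial polynomial factors as (r - r_1)(r - r_2), D(n) = (r_1 + n - r_1)(r_1 + n - r_2) = n(n + 3/2).
Evaluating step by step (a_0 = 1):
  n = 1: D(1) = 1(1 + 3/2) = 5/2; numerator = -4(1) = -4; a_1 = (-4)/(5/2) = -8/5
  n = 2: D(2) = 2(2 + 3/2) = 7; numerator = -4(-8/5) = 32/5; a_2 = (32/5)/(7) = 32/35
  n = 3: D(3) = 3(3 + 3/2) = 27/2; numerator = -4(32/35) = -128/35; a_3 = (-128/35)/(27/2) = -256/945

r = 1; a_0 = 1; a_1 = -8/5; a_2 = 32/35; a_3 = -256/945


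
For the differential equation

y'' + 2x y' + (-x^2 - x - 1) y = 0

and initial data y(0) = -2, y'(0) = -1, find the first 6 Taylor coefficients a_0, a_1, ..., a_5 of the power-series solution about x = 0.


Ansatz: y(x) = sum_{n>=0} a_n x^n, so y'(x) = sum_{n>=1} n a_n x^(n-1) and y''(x) = sum_{n>=2} n(n-1) a_n x^(n-2).
Substitute into P(x) y'' + Q(x) y' + R(x) y = 0 with P(x) = 1, Q(x) = 2x, R(x) = -x^2 - x - 1, and match powers of x.
Initial conditions: a_0 = -2, a_1 = -1.
Setting the coefficient of each power of x to zero and solving order by order (substituting the coefficients already found):
  x^0: 2 a_2 - a_0 = 0  ->  2 a_2 = a_0 = -2  ->  a_2 = -1
  x^1: 6 a_3 + a_1 - a_0 = 0  ->  6 a_3 = -a_1 + a_0 = -1  ->  a_3 = -1/6
  x^2: 12 a_4 + 3 a_2 - a_1 - a_0 = 0  ->  12 a_4 = -3 a_2 + a_1 + a_0 = 0  ->  a_4 = 0
  x^3: 20 a_5 + 5 a_3 - a_2 - a_1 = 0  ->  20 a_5 = -5 a_3 + a_2 + a_1 = -7/6  ->  a_5 = -7/120
Truncated series: y(x) = -2 - x - x^2 - (1/6) x^3 - (7/120) x^5 + O(x^6).

a_0 = -2; a_1 = -1; a_2 = -1; a_3 = -1/6; a_4 = 0; a_5 = -7/120


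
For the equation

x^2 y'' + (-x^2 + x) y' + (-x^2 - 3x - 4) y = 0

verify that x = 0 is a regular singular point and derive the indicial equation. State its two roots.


Divide by x^2 to reach normal form y'' + P_1(x) y' + P_2(x) y = 0 with P_1(x) = -1 + 1/x and P_2(x) = -1 - 3/x - 4/x^2.
x = 0 is a singular point because the y'-coefficient -1 + 1/x has a pole at x = 0 and the y-coefficient -1 - 3/x - 4/x^2 has a pole at x = 0.
It is a regular singular point because x P_1(x) = p(x) = 1 - x and x^2 P_2(x) = q(x) = -x^2 - 3x - 4 are polynomials, hence analytic at x = 0.
p(0) = 1,  q(0) = -4.
Indicial equation: r(r-1) + p(0) r + q(0) = 0, i.e. r^2 + (p(0) - 1) r + q(0) = 0, i.e. r^2 - 4 = 0.
Discriminant: (0)^2 - 4(-4) = 16, so r = (0 ± 4)/2.
Solving: r_1 = 2, r_2 = -2.

indicial: r^2 - 4 = 0; roots r_1 = 2, r_2 = -2


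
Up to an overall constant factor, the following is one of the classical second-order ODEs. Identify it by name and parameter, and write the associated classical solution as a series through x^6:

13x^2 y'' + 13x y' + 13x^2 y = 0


All three coefficients share the factor 13; dividing through by 13 gives  x^2 y'' + x y' + x^2 y = 0.
This matches the Bessel equation x^2 y'' + x y' + (x^2 - nu^2) y = 0 with nu^2 = 0, so nu = 0; the solution bounded at x = 0 is J_0(x).
Frobenius at x = 0: indicial roots ±nu; for r = nu the recurrence k(k + 2nu) c_k = -c_{k-2} gives the standard series J_nu(x) = sum_{k>=0} (-1)^k / (k! (k+nu)!) (x/2)^(2k+nu). Evaluate the first 4 terms:
  k = 0: (-1)^0 / (0! * 0! * 2^0) x^0 = 1/(1*1*1) x^0 = (1) x^0
  k = 1: (-1)^1 / (1! * 1! * 2^2) x^2 = -1/(1*1*4) x^2 = (-1/4) x^2
  k = 2: (-1)^2 / (2! * 2! * 2^4) x^4 = 1/(2*2*16) x^4 = (1/64) x^4
  k = 3: (-1)^3 / (3! * 3! * 2^6) x^6 = -1/(6*6*64) x^6 = (-1/2304) x^6
Hence J_0(x) = -x^6/2304 + x^4/64 - x^2/4 + 1 + ....

J_0(x); series = -x^6/2304 + x^4/64 - x^2/4 + 1


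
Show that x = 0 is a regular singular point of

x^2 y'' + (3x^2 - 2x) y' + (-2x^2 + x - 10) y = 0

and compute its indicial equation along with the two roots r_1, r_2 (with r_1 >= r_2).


Divide by x^2 to reach normal form y'' + P_1(x) y' + P_2(x) y = 0 with P_1(x) = 3 - 2/x and P_2(x) = -2 + 1/x - 10/x^2.
x = 0 is a singular point because the y'-coefficient 3 - 2/x has a pole at x = 0 and the y-coefficient -2 + 1/x - 10/x^2 has a pole at x = 0.
It is a regular singular point because x P_1(x) = p(x) = 3x - 2 and x^2 P_2(x) = q(x) = -2x^2 + x - 10 are polynomials, hence analytic at x = 0.
p(0) = -2,  q(0) = -10.
Indicial equation: r(r-1) + p(0) r + q(0) = 0, i.e. r^2 + (p(0) - 1) r + q(0) = 0, i.e. r^2 - 3 r - 10 = 0.
Discriminant: (-3)^2 - 4(-10) = 49, so r = (3 ± 7)/2.
Solving: r_1 = 5, r_2 = -2.

indicial: r^2 - 3 r - 10 = 0; roots r_1 = 5, r_2 = -2


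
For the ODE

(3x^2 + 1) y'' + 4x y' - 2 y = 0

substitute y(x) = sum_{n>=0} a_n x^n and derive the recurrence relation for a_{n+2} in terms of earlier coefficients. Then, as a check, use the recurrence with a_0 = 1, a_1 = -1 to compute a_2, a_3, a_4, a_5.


Substitute y = sum_n a_n x^n.
(1 + 3 x^2) y'' contributes (n+2)(n+1) a_{n+2} + 3 n(n-1) a_n at x^n.
4 x y'(x) contributes 4 n a_n at x^n.
-2 y(x) contributes -2 a_n at x^n.
Matching x^n: (n+2)(n+1) a_{n+2} + (3 n(n-1) + 4 n - 2) a_n = 0.
Thus a_{n+2} = (-3 n(n-1) - 4 n + 2) / ((n+1)(n+2)) * a_n.

Check with a_0 = 1, a_1 = -1 (apply the recurrence for n = 0, 1, 2, 3): a_0 = 1, a_1 = -1, a_2 = 1, a_3 = 1/3, a_4 = -1, a_5 = -7/15.

a_(n+2) = (-3 n(n-1) - 4 n + 2) / ((n+1)(n+2)) * a_n; check: a_0 = 1, a_1 = -1, a_2 = 1, a_3 = 1/3, a_4 = -1, a_5 = -7/15


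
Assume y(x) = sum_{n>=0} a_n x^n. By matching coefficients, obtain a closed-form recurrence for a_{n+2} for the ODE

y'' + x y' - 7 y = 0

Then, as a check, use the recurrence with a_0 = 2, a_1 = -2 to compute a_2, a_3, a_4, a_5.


Substitute y = sum_n a_n x^n.
y''(x) has coefficient (n+2)(n+1) a_{n+2} at x^n;
x y'(x) has coefficient n a_n at x^n (shift);
-7 y(x) has coefficient -7 a_n at x^n.
Matching x^n: (n+2)(n+1) a_{n+2} + (n - 7) a_n = 0.
Thus a_{n+2} = (-n + 7) / ((n+1)(n+2)) * a_n.

Check with a_0 = 2, a_1 = -2 (apply the recurrence for n = 0, 1, 2, 3): a_0 = 2, a_1 = -2, a_2 = 7, a_3 = -2, a_4 = 35/12, a_5 = -2/5.

a_(n+2) = (-n + 7) / ((n+1)(n+2)) * a_n; check: a_0 = 2, a_1 = -2, a_2 = 7, a_3 = -2, a_4 = 35/12, a_5 = -2/5


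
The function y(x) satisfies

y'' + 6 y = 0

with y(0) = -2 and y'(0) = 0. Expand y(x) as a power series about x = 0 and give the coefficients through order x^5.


Ansatz: y(x) = sum_{n>=0} a_n x^n, so y'(x) = sum_{n>=1} n a_n x^(n-1) and y''(x) = sum_{n>=2} n(n-1) a_n x^(n-2).
Substitute into P(x) y'' + Q(x) y' + R(x) y = 0 with P(x) = 1, Q(x) = 0, R(x) = 6, and match powers of x.
Initial conditions: a_0 = -2, a_1 = 0.
Setting the coefficient of each power of x to zero and solving order by order (substituting the coefficients already found):
  x^0: 2 a_2 + 6 a_0 = 0  ->  2 a_2 = -6 a_0 = 12  ->  a_2 = 6
  x^1: 6 a_3 + 6 a_1 = 0  ->  6 a_3 = -6 a_1 = 0  ->  a_3 = 0
  x^2: 12 a_4 + 6 a_2 = 0  ->  12 a_4 = -6 a_2 = -36  ->  a_4 = -3
  x^3: 20 a_5 + 6 a_3 = 0  ->  20 a_5 = -6 a_3 = 0  ->  a_5 = 0
Truncated series: y(x) = -2 + 6 x^2 - 3 x^4 + O(x^6).

a_0 = -2; a_1 = 0; a_2 = 6; a_3 = 0; a_4 = -3; a_5 = 0


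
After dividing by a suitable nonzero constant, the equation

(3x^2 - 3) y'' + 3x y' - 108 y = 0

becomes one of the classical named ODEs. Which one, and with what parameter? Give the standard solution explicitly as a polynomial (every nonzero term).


All three coefficients share the factor -3; dividing through by -3 gives  (1 - x^2) y'' - x y' + 36 y = 0.
This matches the Chebyshev equation (1 - x^2) y'' - x y' + n^2 y = 0 (note the -x y' term, not -2x y') with n^2 = 36, so n = 6; the polynomial solution is T_6(x).
With y = sum_k a_k x^k, matching x^k gives (k+2)(k+1) a_{k+2} = (k^2 - n^2) a_k = (k - 6)(k + 6) a_k. The right side vanishes at k = 6, so the series with the parity of 6 terminates at degree 6.
Standard normalization: leading coefficient of T_n is 2^(n-1), so a_6 = 2^5 = 32. Work downward with a_k = (k+1)(k+2) a_{k+2} / ((k - 6)(k + 6)):
  a_4 = (5)(6)(32) / ((4 - 6)(4 + 6)) = 960/(-20) = -48
  a_2 = (3)(4)(-48) / ((2 - 6)(2 + 6)) = -576/(-32) = 18
  a_0 = (1)(2)(18) / ((0 - 6)(0 + 6)) = 36/(-36) = -1
Hence T_6(x) = 32 x^6 - 48 x^4 + 18 x^2 - 1.

T_6(x); series = 32 x^6 - 48 x^4 + 18 x^2 - 1


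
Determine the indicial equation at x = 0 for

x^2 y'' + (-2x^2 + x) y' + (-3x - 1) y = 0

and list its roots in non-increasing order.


Divide by x^2 to reach normal form y'' + P_1(x) y' + P_2(x) y = 0 with P_1(x) = -2 + 1/x and P_2(x) = -3/x - 1/x^2.
x = 0 is a singular point because the y'-coefficient -2 + 1/x has a pole at x = 0 and the y-coefficient -3/x - 1/x^2 has a pole at x = 0.
It is a regular singular point because x P_1(x) = p(x) = 1 - 2x and x^2 P_2(x) = q(x) = -3x - 1 are polynomials, hence analytic at x = 0.
p(0) = 1,  q(0) = -1.
Indicial equation: r(r-1) + p(0) r + q(0) = 0, i.e. r^2 + (p(0) - 1) r + q(0) = 0, i.e. r^2 - 1 = 0.
Discriminant: (0)^2 - 4(-1) = 4, so r = (0 ± 2)/2.
Solving: r_1 = 1, r_2 = -1.

indicial: r^2 - 1 = 0; roots r_1 = 1, r_2 = -1


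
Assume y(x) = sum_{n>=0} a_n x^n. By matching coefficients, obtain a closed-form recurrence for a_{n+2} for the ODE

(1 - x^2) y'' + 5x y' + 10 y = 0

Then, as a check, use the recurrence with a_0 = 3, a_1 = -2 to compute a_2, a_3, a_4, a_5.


Substitute y = sum_n a_n x^n.
(1 - 1 x^2) y'' contributes (n+2)(n+1) a_{n+2} - n(n-1) a_n at x^n.
5 x y'(x) contributes 5 n a_n at x^n.
10 y(x) contributes 10 a_n at x^n.
Matching x^n: (n+2)(n+1) a_{n+2} + (-n(n-1) + 5 n + 10) a_n = 0.
Thus a_{n+2} = (n(n-1) - 5 n - 10) / ((n+1)(n+2)) * a_n.

Check with a_0 = 3, a_1 = -2 (apply the recurrence for n = 0, 1, 2, 3): a_0 = 3, a_1 = -2, a_2 = -15, a_3 = 5, a_4 = 45/2, a_5 = -19/4.

a_(n+2) = (n(n-1) - 5 n - 10) / ((n+1)(n+2)) * a_n; check: a_0 = 3, a_1 = -2, a_2 = -15, a_3 = 5, a_4 = 45/2, a_5 = -19/4


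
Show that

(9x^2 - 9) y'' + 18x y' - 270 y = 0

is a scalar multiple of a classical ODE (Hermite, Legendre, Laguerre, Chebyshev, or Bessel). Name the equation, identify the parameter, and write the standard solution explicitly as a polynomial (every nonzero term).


All three coefficients share the factor -9; dividing through by -9 gives  (1 - x^2) y'' - 2x y' + 30 y = 0.
This matches the Legendre equation (1 - x^2) y'' - 2x y' + n(n+1) y = 0 (note the -2x y' term) with n(n+1) = 30, so n = 5; the polynomial solution is P_5(x).
With y = sum_k a_k x^k, matching x^k gives (k+2)(k+1) a_{k+2} = [k(k+1) - n(n+1)] a_k = (k - 5)(k + 6) a_k. The right side vanishes at k = 5, so the series with the parity of 5 terminates at degree 5.
Standard normalization (P_n(1) = 1): leading coefficient (2n)!/(2^n (n!)^2) = 3628800/(32*14400) = 63/8, so a_5 = 63/8. Work downward with a_k = (k+1)(k+2) a_{k+2} / ((k - 5)(k + 6)):
  a_3 = (4)(5)(63/8) / ((3 - 5)(3 + 6)) = (315/2)/(-18) = -35/4
  a_1 = (2)(3)(-35/4) / ((1 - 5)(1 + 6)) = (-105/2)/(-28) = 15/8
Hence P_5(x) = 63 x^5/8 - 35 x^3/4 + 15 x/8.

P_5(x); series = 63 x^5/8 - 35 x^3/4 + 15 x/8


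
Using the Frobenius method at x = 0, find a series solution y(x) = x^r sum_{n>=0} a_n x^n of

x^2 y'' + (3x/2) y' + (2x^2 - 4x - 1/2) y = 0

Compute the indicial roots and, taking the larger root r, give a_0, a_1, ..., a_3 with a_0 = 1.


Write in Frobenius form y'' + (p(x)/x) y' + (q(x)/x^2) y = 0:
  p(x) = 3/2,  q(x) = 2x^2 - 4x - 1/2.
Indicial equation: r(r-1) + (3/2) r + (-1/2) = 0 -> roots r_1 = 1/2, r_2 = -1.
Take r = r_1 = 1/2. Let y(x) = x^r sum_{n>=0} a_n x^n with a_0 = 1.
Substitute y = x^r sum a_n x^n and match x^{r+n}. The recurrence is
  D(n) a_n - 4 a_{n-1} + 2 a_{n-2} = 0,  where D(n) = (r+n)(r+n-1) + (3/2)(r+n) + (-1/2).
  a_n = [4 a_{n-1} - 2 a_{n-2}] / D(n).
Since the indicial polynomial factors as (r - r_1)(r - r_2), D(n) = (r_1 + n - r_1)(r_1 + n - r_2) = n(n + 3/2).
Evaluating step by step (a_0 = 1):
  n = 1: D(1) = 1(1 + 3/2) = 5/2; numerator = 4(1) = 4; a_1 = (4)/(5/2) = 8/5
  n = 2: D(2) = 2(2 + 3/2) = 7; numerator = 4(8/5) - 2(1) = 22/5; a_2 = (22/5)/(7) = 22/35
  n = 3: D(3) = 3(3 + 3/2) = 27/2; numerator = 4(22/35) - 2(8/5) = -24/35; a_3 = (-24/35)/(27/2) = -16/315

r = 1/2; a_0 = 1; a_1 = 8/5; a_2 = 22/35; a_3 = -16/315


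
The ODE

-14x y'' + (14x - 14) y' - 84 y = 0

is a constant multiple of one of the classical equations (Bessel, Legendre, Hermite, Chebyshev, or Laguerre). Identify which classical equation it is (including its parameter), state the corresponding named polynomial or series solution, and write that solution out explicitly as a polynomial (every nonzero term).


All three coefficients share the factor -14; dividing through by -14 gives  x y'' + (1 - x) y' + 6 y = 0.
This matches the Laguerre equation x y'' + (1 - x) y' + n y = 0 with n = 6; the polynomial solution is L_6(x).
With y = sum_k a_k x^k, matching x^k gives (k+1)k a_{k+1} + (k+1) a_{k+1} - k a_k + n a_k = 0, i.e. (k+1)^2 a_{k+1} = (k - n) a_k = (k - 6) a_k. The right side vanishes at k = 6, so the series terminates at degree 6.
Standard normalization L_n(0) = 1 gives a_0 = 1. Work upward with a_{k+1} = (k - 6) a_k / (k+1)^2:
  a_1 = (0 - 6)(1) / 1^2 = -6/1 = -6
  a_2 = (1 - 6)(-6) / 2^2 = 30/4 = 15/2
  a_3 = (2 - 6)(15/2) / 3^2 = -30/9 = -10/3
  a_4 = (3 - 6)(-10/3) / 4^2 = 10/16 = 5/8
  a_5 = (4 - 6)(5/8) / 5^2 = (-5/4)/25 = -1/20
  a_6 = (5 - 6)(-1/20) / 6^2 = (1/20)/36 = 1/720
Hence L_6(x) = x^6/720 - x^5/20 + 5 x^4/8 - 10 x^3/3 + 15 x^2/2 - 6 x + 1.

L_6(x); series = x^6/720 - x^5/20 + 5 x^4/8 - 10 x^3/3 + 15 x^2/2 - 6 x + 1


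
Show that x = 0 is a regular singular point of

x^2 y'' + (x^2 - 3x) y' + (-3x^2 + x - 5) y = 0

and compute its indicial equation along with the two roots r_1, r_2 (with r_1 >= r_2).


Divide by x^2 to reach normal form y'' + P_1(x) y' + P_2(x) y = 0 with P_1(x) = 1 - 3/x and P_2(x) = -3 + 1/x - 5/x^2.
x = 0 is a singular point because the y'-coefficient 1 - 3/x has a pole at x = 0 and the y-coefficient -3 + 1/x - 5/x^2 has a pole at x = 0.
It is a regular singular point because x P_1(x) = p(x) = x - 3 and x^2 P_2(x) = q(x) = -3x^2 + x - 5 are polynomials, hence analytic at x = 0.
p(0) = -3,  q(0) = -5.
Indicial equation: r(r-1) + p(0) r + q(0) = 0, i.e. r^2 + (p(0) - 1) r + q(0) = 0, i.e. r^2 - 4 r - 5 = 0.
Discriminant: (-4)^2 - 4(-5) = 36, so r = (4 ± 6)/2.
Solving: r_1 = 5, r_2 = -1.

indicial: r^2 - 4 r - 5 = 0; roots r_1 = 5, r_2 = -1


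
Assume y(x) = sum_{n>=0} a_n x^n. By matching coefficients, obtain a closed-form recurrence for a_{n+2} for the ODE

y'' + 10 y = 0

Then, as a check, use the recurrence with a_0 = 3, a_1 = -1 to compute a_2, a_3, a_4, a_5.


Substitute y = sum_n a_n x^n into y'' + (const) y = 0.
y''(x) = sum_{n>=0} (n+2)(n+1) a_{n+2} x^n.
The ODE becomes sum_n [(n+2)(n+1) a_{n+2} + 10 a_n] x^n = 0.
Setting each coefficient to zero gives the recurrence:
  (n+2)(n+1) a_{n+2} + 10 a_n = 0,
  a_{n+2} = -10 / ((n+1)(n+2)) a_n.

Check with a_0 = 3, a_1 = -1 (apply the recurrence for n = 0, 1, 2, 3): a_0 = 3, a_1 = -1, a_2 = -15, a_3 = 5/3, a_4 = 25/2, a_5 = -5/6.

a_{n+2} = -10/((n+1)(n+2)) * a_n; check: a_0 = 3, a_1 = -1, a_2 = -15, a_3 = 5/3, a_4 = 25/2, a_5 = -5/6


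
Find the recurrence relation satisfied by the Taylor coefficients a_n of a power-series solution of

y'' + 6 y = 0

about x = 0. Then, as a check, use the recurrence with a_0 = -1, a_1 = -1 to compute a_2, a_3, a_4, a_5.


Substitute y = sum_n a_n x^n into y'' + (const) y = 0.
y''(x) = sum_{n>=0} (n+2)(n+1) a_{n+2} x^n.
The ODE becomes sum_n [(n+2)(n+1) a_{n+2} + 6 a_n] x^n = 0.
Setting each coefficient to zero gives the recurrence:
  (n+2)(n+1) a_{n+2} + 6 a_n = 0,
  a_{n+2} = -6 / ((n+1)(n+2)) a_n.

Check with a_0 = -1, a_1 = -1 (apply the recurrence for n = 0, 1, 2, 3): a_0 = -1, a_1 = -1, a_2 = 3, a_3 = 1, a_4 = -3/2, a_5 = -3/10.

a_{n+2} = -6/((n+1)(n+2)) * a_n; check: a_0 = -1, a_1 = -1, a_2 = 3, a_3 = 1, a_4 = -3/2, a_5 = -3/10


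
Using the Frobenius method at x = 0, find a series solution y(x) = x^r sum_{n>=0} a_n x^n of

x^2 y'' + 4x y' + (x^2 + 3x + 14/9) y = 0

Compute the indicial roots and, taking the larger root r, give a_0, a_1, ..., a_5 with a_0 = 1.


Write in Frobenius form y'' + (p(x)/x) y' + (q(x)/x^2) y = 0:
  p(x) = 4,  q(x) = x^2 + 3x + 14/9.
Indicial equation: r(r-1) + (4) r + (14/9) = 0 -> roots r_1 = -2/3, r_2 = -7/3.
Take r = r_1 = -2/3. Let y(x) = x^r sum_{n>=0} a_n x^n with a_0 = 1.
Substitute y = x^r sum a_n x^n and match x^{r+n}. The recurrence is
  D(n) a_n + 3 a_{n-1} + 1 a_{n-2} = 0,  where D(n) = (r+n)(r+n-1) + (4)(r+n) + (14/9).
  a_n = [-3 a_{n-1} - 1 a_{n-2}] / D(n).
Since the indicial polynomial factors as (r - r_1)(r - r_2), D(n) = (r_1 + n - r_1)(r_1 + n - r_2) = n(n + 5/3).
Evaluating step by step (a_0 = 1):
  n = 1: D(1) = 1(1 + 5/3) = 8/3; numerator = -3(1) = -3; a_1 = (-3)/(8/3) = -9/8
  n = 2: D(2) = 2(2 + 5/3) = 22/3; numerator = -3(-9/8) - 1(1) = 19/8; a_2 = (19/8)/(22/3) = 57/176
  n = 3: D(3) = 3(3 + 5/3) = 14; numerator = -3(57/176) - 1(-9/8) = 27/176; a_3 = (27/176)/(14) = 27/2464
  n = 4: D(4) = 4(4 + 5/3) = 68/3; numerator = -3(27/2464) - 1(57/176) = -879/2464; a_4 = (-879/2464)/(68/3) = -2637/167552
  n = 5: D(5) = 5(5 + 5/3) = 100/3; numerator = -3(-2637/167552) - 1(27/2464) = 6075/167552; a_5 = (6075/167552)/(100/3) = 729/670208

r = -2/3; a_0 = 1; a_1 = -9/8; a_2 = 57/176; a_3 = 27/2464; a_4 = -2637/167552; a_5 = 729/670208


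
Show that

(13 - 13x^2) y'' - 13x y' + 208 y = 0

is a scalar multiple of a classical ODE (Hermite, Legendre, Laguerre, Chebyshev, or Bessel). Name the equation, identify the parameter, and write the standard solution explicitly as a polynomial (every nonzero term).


All three coefficients share the factor 13; dividing through by 13 gives  (1 - x^2) y'' - x y' + 16 y = 0.
This matches the Chebyshev equation (1 - x^2) y'' - x y' + n^2 y = 0 (note the -x y' term, not -2x y') with n^2 = 16, so n = 4; the polynomial solution is T_4(x).
With y = sum_k a_k x^k, matching x^k gives (k+2)(k+1) a_{k+2} = (k^2 - n^2) a_k = (k - 4)(k + 4) a_k. The right side vanishes at k = 4, so the series with the parity of 4 terminates at degree 4.
Standard normalization: leading coefficient of T_n is 2^(n-1), so a_4 = 2^3 = 8. Work downward with a_k = (k+1)(k+2) a_{k+2} / ((k - 4)(k + 4)):
  a_2 = (3)(4)(8) / ((2 - 4)(2 + 4)) = 96/(-12) = -8
  a_0 = (1)(2)(-8) / ((0 - 4)(0 + 4)) = -16/(-16) = 1
Hence T_4(x) = 8 x^4 - 8 x^2 + 1.

T_4(x); series = 8 x^4 - 8 x^2 + 1


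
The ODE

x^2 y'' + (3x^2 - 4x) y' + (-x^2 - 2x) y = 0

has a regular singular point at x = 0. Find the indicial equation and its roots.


Divide by x^2 to reach normal form y'' + P_1(x) y' + P_2(x) y = 0 with P_1(x) = 3 - 4/x and P_2(x) = -1 - 2/x.
x = 0 is a singular point because the y'-coefficient 3 - 4/x has a pole at x = 0 and the y-coefficient -1 - 2/x has a pole at x = 0.
It is a regular singular point because x P_1(x) = p(x) = 3x - 4 and x^2 P_2(x) = q(x) = -x^2 - 2x are polynomials, hence analytic at x = 0.
p(0) = -4,  q(0) = 0.
Indicial equation: r(r-1) + p(0) r + q(0) = 0, i.e. r^2 + (p(0) - 1) r + q(0) = 0, i.e. r^2 - 5 r = 0.
Discriminant: (-5)^2 - 4(0) = 25, so r = (5 ± 5)/2.
Solving: r_1 = 5, r_2 = 0.

indicial: r^2 - 5 r = 0; roots r_1 = 5, r_2 = 0


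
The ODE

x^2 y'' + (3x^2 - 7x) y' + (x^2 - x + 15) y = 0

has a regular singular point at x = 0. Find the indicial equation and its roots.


Divide by x^2 to reach normal form y'' + P_1(x) y' + P_2(x) y = 0 with P_1(x) = 3 - 7/x and P_2(x) = 1 - 1/x + 15/x^2.
x = 0 is a singular point because the y'-coefficient 3 - 7/x has a pole at x = 0 and the y-coefficient 1 - 1/x + 15/x^2 has a pole at x = 0.
It is a regular singular point because x P_1(x) = p(x) = 3x - 7 and x^2 P_2(x) = q(x) = x^2 - x + 15 are polynomials, hence analytic at x = 0.
p(0) = -7,  q(0) = 15.
Indicial equation: r(r-1) + p(0) r + q(0) = 0, i.e. r^2 + (p(0) - 1) r + q(0) = 0, i.e. r^2 - 8 r + 15 = 0.
Discriminant: (-8)^2 - 4(15) = 4, so r = (8 ± 2)/2.
Solving: r_1 = 5, r_2 = 3.

indicial: r^2 - 8 r + 15 = 0; roots r_1 = 5, r_2 = 3


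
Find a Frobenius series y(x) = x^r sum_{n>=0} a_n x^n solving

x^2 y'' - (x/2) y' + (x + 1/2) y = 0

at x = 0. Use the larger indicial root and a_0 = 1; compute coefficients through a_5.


Write in Frobenius form y'' + (p(x)/x) y' + (q(x)/x^2) y = 0:
  p(x) = -1/2,  q(x) = x + 1/2.
Indicial equation: r(r-1) + (-1/2) r + (1/2) = 0 -> roots r_1 = 1, r_2 = 1/2.
Take r = r_1 = 1. Let y(x) = x^r sum_{n>=0} a_n x^n with a_0 = 1.
Substitute y = x^r sum a_n x^n and match x^{r+n}. The recurrence is
  D(n) a_n + 1 a_{n-1} = 0,  where D(n) = (r+n)(r+n-1) + (-1/2)(r+n) + (1/2).
  a_n = -1 / D(n) * a_{n-1}.
Since the indicial polynomial factors as (r - r_1)(r - r_2), D(n) = (r_1 + n - r_1)(r_1 + n - r_2) = n(n + 1/2).
Evaluating step by step (a_0 = 1):
  n = 1: D(1) = 1(1 + 1/2) = 3/2; numerator = -1(1) = -1; a_1 = (-1)/(3/2) = -2/3
  n = 2: D(2) = 2(2 + 1/2) = 5; numerator = -1(-2/3) = 2/3; a_2 = (2/3)/(5) = 2/15
  n = 3: D(3) = 3(3 + 1/2) = 21/2; numerator = -1(2/15) = -2/15; a_3 = (-2/15)/(21/2) = -4/315
  n = 4: D(4) = 4(4 + 1/2) = 18; numerator = -1(-4/315) = 4/315; a_4 = (4/315)/(18) = 2/2835
  n = 5: D(5) = 5(5 + 1/2) = 55/2; numerator = -1(2/2835) = -2/2835; a_5 = (-2/2835)/(55/2) = -4/155925

r = 1; a_0 = 1; a_1 = -2/3; a_2 = 2/15; a_3 = -4/315; a_4 = 2/2835; a_5 = -4/155925


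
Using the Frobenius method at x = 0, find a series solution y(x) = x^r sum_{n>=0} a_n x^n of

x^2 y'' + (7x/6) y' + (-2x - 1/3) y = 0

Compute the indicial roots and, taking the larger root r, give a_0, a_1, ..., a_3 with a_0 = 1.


Write in Frobenius form y'' + (p(x)/x) y' + (q(x)/x^2) y = 0:
  p(x) = 7/6,  q(x) = -2x - 1/3.
Indicial equation: r(r-1) + (7/6) r + (-1/3) = 0 -> roots r_1 = 1/2, r_2 = -2/3.
Take r = r_1 = 1/2. Let y(x) = x^r sum_{n>=0} a_n x^n with a_0 = 1.
Substitute y = x^r sum a_n x^n and match x^{r+n}. The recurrence is
  D(n) a_n - 2 a_{n-1} = 0,  where D(n) = (r+n)(r+n-1) + (7/6)(r+n) + (-1/3).
  a_n = 2 / D(n) * a_{n-1}.
Since the indicial polynomial factors as (r - r_1)(r - r_2), D(n) = (r_1 + n - r_1)(r_1 + n - r_2) = n(n + 7/6).
Evaluating step by step (a_0 = 1):
  n = 1: D(1) = 1(1 + 7/6) = 13/6; numerator = 2(1) = 2; a_1 = (2)/(13/6) = 12/13
  n = 2: D(2) = 2(2 + 7/6) = 19/3; numerator = 2(12/13) = 24/13; a_2 = (24/13)/(19/3) = 72/247
  n = 3: D(3) = 3(3 + 7/6) = 25/2; numerator = 2(72/247) = 144/247; a_3 = (144/247)/(25/2) = 288/6175

r = 1/2; a_0 = 1; a_1 = 12/13; a_2 = 72/247; a_3 = 288/6175
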